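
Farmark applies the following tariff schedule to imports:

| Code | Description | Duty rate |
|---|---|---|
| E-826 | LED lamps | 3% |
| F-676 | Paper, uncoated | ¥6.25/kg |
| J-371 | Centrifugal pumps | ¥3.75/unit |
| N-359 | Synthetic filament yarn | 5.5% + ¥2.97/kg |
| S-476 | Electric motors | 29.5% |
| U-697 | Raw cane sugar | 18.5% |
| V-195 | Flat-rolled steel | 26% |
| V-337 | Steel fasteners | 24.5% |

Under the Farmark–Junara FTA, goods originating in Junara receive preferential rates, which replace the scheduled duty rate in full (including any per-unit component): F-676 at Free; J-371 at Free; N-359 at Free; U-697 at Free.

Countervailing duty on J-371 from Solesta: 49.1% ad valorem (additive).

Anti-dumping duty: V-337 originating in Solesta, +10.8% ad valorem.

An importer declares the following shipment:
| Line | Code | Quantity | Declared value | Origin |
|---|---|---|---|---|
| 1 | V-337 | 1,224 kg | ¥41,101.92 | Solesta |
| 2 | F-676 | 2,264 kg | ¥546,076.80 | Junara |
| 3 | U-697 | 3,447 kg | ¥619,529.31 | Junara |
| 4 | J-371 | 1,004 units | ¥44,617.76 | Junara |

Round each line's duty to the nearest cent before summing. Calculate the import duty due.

¥14,508.98

Line 1 (V-337, Solesta, 1,224 kg, ¥41,101.92):
Base rate for V-337 is 24.5%.
Additional duty on V-337 from Solesta: +10.8%. Applied ad valorem rate: 24.5% + 10.8% = 35.3%.
Duty = ¥41,101.92 × 35.3% = ¥14,508.98.
Line 2 (F-676, Junara, 2,264 kg, ¥546,076.80):
Base rate for F-676 is ¥6.25/kg.
Origin Junara qualifies under the Farmark–Junara agreement and F-676 is covered: preferential rate Free applies instead.
Duty = ¥546,076.80 × 0% = ¥0.00.
Line 3 (U-697, Junara, 3,447 kg, ¥619,529.31):
Base rate for U-697 is 18.5%.
Origin Junara qualifies under the Farmark–Junara agreement and U-697 is covered: preferential rate Free applies instead.
Duty = ¥619,529.31 × 0% = ¥0.00.
Line 4 (J-371, Junara, 1,004 units, ¥44,617.76):
Base rate for J-371 is ¥3.75/unit.
Origin Junara qualifies under the Farmark–Junara agreement and J-371 is covered: preferential rate Free applies instead.
The additional-duty order on J-371 targets Solesta, not Junara; it does not apply.
Duty = ¥44,617.76 × 0% = ¥0.00.
Total = ¥14,508.98 + ¥0.00 + ¥0.00 + ¥0.00 = ¥14,508.98.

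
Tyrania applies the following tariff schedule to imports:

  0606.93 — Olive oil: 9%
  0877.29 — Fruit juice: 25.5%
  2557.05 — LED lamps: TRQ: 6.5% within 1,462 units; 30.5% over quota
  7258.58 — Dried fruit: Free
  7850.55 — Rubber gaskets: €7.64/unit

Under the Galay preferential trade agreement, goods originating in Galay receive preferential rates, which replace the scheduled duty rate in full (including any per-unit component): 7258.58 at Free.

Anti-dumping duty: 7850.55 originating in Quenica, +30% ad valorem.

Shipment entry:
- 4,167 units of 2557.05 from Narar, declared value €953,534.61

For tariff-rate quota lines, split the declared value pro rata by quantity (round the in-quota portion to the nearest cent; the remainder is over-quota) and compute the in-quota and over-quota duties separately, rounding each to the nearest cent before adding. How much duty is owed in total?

€210,536.18

Line 1 (2557.05, Narar, 4,167 units, €953,534.61):
Code 2557.05 is under a tariff-rate quota (threshold 1,462 units). In-quota: 1,462 units at 6.5%; over-quota: 2,705 units at 30.5%.
Pro-rata value split: in-quota = €953,534.61 × 1,462/4,167 = €334,549.46; over-quota = €953,534.61 − €334,549.46 = €618,985.15.
In-quota duty = €334,549.46 × 6.5% = €21,745.71. Over-quota duty = €618,985.15 × 30.5% = €188,790.47.
Line duty = €21,745.71 + €188,790.47 = €210,536.18.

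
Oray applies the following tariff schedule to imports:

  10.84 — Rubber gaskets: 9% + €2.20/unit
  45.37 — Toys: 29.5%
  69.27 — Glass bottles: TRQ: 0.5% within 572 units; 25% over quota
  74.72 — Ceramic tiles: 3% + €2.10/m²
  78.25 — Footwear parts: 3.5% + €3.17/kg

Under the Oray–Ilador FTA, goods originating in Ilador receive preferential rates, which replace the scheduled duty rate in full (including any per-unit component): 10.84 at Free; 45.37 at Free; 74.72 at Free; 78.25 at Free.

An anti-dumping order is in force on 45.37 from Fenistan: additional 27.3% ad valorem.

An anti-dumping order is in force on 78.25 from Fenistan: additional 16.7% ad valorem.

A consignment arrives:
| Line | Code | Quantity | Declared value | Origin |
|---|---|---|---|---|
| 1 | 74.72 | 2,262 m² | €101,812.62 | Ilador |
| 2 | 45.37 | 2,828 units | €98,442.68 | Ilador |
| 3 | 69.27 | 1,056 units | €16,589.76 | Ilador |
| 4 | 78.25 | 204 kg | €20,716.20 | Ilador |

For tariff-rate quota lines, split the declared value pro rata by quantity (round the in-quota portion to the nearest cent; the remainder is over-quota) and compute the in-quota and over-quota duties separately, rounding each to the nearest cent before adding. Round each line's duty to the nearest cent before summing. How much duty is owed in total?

€1,945.84

Line 1 (74.72, Ilador, 2,262 m², €101,812.62):
Base rate for 74.72 is 3% + €2.10/m².
Origin Ilador qualifies under the Oray–Ilador agreement and 74.72 is covered: preferential rate Free applies instead.
Duty = €101,812.62 × 0% = €0.00.
Line 2 (45.37, Ilador, 2,828 units, €98,442.68):
Base rate for 45.37 is 29.5%.
Origin Ilador qualifies under the Oray–Ilador agreement and 45.37 is covered: preferential rate Free applies instead.
The additional-duty order on 45.37 targets Fenistan, not Ilador; it does not apply.
Duty = €98,442.68 × 0% = €0.00.
Line 3 (69.27, Ilador, 1,056 units, €16,589.76):
Code 69.27 is under a tariff-rate quota (threshold 572 units). In-quota: 572 units at 0.5%; over-quota: 484 units at 25%.
Pro-rata value split: in-quota = €16,589.76 × 572/1,056 = €8,986.12; over-quota = €16,589.76 − €8,986.12 = €7,603.64.
In-quota duty = €8,986.12 × 0.5% = €44.93. Over-quota duty = €7,603.64 × 25% = €1,900.91.
Line duty = €44.93 + €1,900.91 = €1,945.84.
Line 4 (78.25, Ilador, 204 kg, €20,716.20):
Base rate for 78.25 is 3.5% + €3.17/kg.
Origin Ilador qualifies under the Oray–Ilador agreement and 78.25 is covered: preferential rate Free applies instead.
The additional-duty order on 78.25 targets Fenistan, not Ilador; it does not apply.
Duty = €20,716.20 × 0% = €0.00.
Total = €0.00 + €0.00 + €1,945.84 + €0.00 = €1,945.84.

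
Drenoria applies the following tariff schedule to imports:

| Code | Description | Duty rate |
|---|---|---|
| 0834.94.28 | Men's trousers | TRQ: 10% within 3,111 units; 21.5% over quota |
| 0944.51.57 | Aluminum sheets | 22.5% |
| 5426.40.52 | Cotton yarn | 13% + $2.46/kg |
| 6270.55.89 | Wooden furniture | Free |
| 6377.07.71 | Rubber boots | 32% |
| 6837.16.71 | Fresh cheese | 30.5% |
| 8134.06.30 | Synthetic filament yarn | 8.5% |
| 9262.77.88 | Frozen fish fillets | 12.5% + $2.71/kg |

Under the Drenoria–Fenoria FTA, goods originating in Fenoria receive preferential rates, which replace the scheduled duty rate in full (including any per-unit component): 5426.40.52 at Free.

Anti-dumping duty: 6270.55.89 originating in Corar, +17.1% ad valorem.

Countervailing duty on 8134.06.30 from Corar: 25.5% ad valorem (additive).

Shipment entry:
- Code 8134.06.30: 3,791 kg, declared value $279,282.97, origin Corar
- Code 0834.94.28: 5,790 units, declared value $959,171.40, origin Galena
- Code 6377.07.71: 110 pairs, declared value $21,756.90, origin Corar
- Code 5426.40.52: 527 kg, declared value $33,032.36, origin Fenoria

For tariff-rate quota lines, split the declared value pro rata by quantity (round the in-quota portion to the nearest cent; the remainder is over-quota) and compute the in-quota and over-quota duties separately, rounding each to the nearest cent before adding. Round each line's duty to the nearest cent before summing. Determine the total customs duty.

$248,872.93

Line 1 (8134.06.30, Corar, 3,791 kg, $279,282.97):
Base rate for 8134.06.30 is 8.5%.
Additional duty on 8134.06.30 from Corar: +25.5%. Applied ad valorem rate: 8.5% + 25.5% = 34%.
Duty = $279,282.97 × 34% = $94,956.21.
Line 2 (0834.94.28, Galena, 5,790 units, $959,171.40):
Code 0834.94.28 is under a tariff-rate quota (threshold 3,111 units). In-quota: 3,111 units at 10%; over-quota: 2,679 units at 21.5%.
Pro-rata value split: in-quota = $959,171.40 × 3,111/5,790 = $515,368.26; over-quota = $959,171.40 − $515,368.26 = $443,803.14.
In-quota duty = $515,368.26 × 10% = $51,536.83. Over-quota duty = $443,803.14 × 21.5% = $95,417.68.
Line duty = $51,536.83 + $95,417.68 = $146,954.51.
Line 3 (6377.07.71, Corar, 110 pairs, $21,756.90):
Base rate for 6377.07.71 is 32%.
Duty = $21,756.90 × 32% = $6,962.21.
Line 4 (5426.40.52, Fenoria, 527 kg, $33,032.36):
Base rate for 5426.40.52 is 13% + $2.46/kg.
Origin Fenoria qualifies under the Drenoria–Fenoria agreement and 5426.40.52 is covered: preferential rate Free applies instead.
Duty = $33,032.36 × 0% = $0.00.
Total = $94,956.21 + $146,954.51 + $6,962.21 + $0.00 = $248,872.93.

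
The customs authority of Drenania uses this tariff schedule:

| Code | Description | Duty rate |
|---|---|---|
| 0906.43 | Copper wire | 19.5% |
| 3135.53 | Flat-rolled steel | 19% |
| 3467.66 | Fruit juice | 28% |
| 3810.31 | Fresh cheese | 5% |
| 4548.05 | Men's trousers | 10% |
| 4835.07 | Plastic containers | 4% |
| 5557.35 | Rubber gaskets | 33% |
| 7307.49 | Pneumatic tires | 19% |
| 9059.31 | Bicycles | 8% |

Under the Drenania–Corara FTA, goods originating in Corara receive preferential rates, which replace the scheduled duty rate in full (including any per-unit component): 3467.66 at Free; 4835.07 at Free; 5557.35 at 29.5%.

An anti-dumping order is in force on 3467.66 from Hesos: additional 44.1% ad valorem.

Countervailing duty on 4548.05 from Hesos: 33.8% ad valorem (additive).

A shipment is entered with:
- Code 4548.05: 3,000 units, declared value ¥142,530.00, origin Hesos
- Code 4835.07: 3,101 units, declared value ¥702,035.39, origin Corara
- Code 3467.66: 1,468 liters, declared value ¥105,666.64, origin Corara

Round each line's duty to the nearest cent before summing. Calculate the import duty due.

¥62,428.14

Line 1 (4548.05, Hesos, 3,000 units, ¥142,530.00):
Base rate for 4548.05 is 10%.
Additional duty on 4548.05 from Hesos: +33.8%. Applied ad valorem rate: 10% + 33.8% = 43.8%.
Duty = ¥142,530.00 × 43.8% = ¥62,428.14.
Line 2 (4835.07, Corara, 3,101 units, ¥702,035.39):
Base rate for 4835.07 is 4%.
Origin Corara qualifies under the Drenania–Corara agreement and 4835.07 is covered: preferential rate Free applies instead.
Duty = ¥702,035.39 × 0% = ¥0.00.
Line 3 (3467.66, Corara, 1,468 liters, ¥105,666.64):
Base rate for 3467.66 is 28%.
Origin Corara qualifies under the Drenania–Corara agreement and 3467.66 is covered: preferential rate Free applies instead.
The additional-duty order on 3467.66 targets Hesos, not Corara; it does not apply.
Duty = ¥105,666.64 × 0% = ¥0.00.
Total = ¥62,428.14 + ¥0.00 + ¥0.00 = ¥62,428.14.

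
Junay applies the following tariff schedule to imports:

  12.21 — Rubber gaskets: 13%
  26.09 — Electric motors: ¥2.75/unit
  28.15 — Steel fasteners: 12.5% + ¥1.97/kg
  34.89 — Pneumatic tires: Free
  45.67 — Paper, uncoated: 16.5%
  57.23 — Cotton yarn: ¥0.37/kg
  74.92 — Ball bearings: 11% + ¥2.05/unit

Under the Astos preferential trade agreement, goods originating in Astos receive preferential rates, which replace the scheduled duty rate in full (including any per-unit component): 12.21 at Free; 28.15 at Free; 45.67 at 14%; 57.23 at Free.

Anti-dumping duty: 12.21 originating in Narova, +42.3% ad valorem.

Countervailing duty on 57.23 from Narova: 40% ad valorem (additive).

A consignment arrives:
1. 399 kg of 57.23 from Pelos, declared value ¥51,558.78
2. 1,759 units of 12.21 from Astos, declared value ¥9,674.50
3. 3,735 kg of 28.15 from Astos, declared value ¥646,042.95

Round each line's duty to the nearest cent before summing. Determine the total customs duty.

¥147.63

Line 1 (57.23, Pelos, 399 kg, ¥51,558.78):
Base rate for 57.23 is ¥0.37/kg.
57.23 has an FTA preferential rate, but origin Pelos is not Astos; base rate stands.
The additional-duty order on 57.23 targets Narova, not Pelos; it does not apply.
Duty = 399 × ¥0.37 = ¥147.63.
Line 2 (12.21, Astos, 1,759 units, ¥9,674.50):
Base rate for 12.21 is 13%.
Origin Astos qualifies under the Junay–Astos agreement and 12.21 is covered: preferential rate Free applies instead.
The additional-duty order on 12.21 targets Narova, not Astos; it does not apply.
Duty = ¥9,674.50 × 0% = ¥0.00.
Line 3 (28.15, Astos, 3,735 kg, ¥646,042.95):
Base rate for 28.15 is 12.5% + ¥1.97/kg.
Origin Astos qualifies under the Junay–Astos agreement and 28.15 is covered: preferential rate Free applies instead.
Duty = ¥646,042.95 × 0% = ¥0.00.
Total = ¥147.63 + ¥0.00 + ¥0.00 = ¥147.63.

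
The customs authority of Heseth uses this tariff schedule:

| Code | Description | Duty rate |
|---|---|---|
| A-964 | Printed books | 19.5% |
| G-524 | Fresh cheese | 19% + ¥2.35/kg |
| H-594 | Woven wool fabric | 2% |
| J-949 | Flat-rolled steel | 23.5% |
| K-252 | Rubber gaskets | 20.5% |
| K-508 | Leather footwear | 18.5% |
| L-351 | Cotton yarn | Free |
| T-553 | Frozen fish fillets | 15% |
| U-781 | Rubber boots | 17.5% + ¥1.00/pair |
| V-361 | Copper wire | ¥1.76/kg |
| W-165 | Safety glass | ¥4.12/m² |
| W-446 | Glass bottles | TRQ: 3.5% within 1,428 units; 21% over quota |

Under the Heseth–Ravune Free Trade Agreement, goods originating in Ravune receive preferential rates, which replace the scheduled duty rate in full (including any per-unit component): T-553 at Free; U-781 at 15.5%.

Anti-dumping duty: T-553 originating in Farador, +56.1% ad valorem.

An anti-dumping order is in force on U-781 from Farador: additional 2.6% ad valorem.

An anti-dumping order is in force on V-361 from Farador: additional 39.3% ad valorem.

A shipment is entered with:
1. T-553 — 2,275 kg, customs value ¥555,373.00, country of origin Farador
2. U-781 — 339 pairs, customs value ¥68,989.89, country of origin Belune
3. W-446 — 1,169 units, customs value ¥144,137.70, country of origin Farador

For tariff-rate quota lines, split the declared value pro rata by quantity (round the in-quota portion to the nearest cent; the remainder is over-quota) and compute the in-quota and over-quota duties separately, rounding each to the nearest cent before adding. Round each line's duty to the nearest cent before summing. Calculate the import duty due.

¥412,327.25

Line 1 (T-553, Farador, 2,275 kg, ¥555,373.00):
Base rate for T-553 is 15%.
T-553 has an FTA preferential rate, but origin Farador is not Ravune; base rate stands.
Additional duty on T-553 from Farador: +56.1%. Applied ad valorem rate: 15% + 56.1% = 71.1%.
Duty = ¥555,373.00 × 71.1% = ¥394,870.20.
Line 2 (U-781, Belune, 339 pairs, ¥68,989.89):
Base rate for U-781 is 17.5% + ¥1.00/pair.
U-781 has an FTA preferential rate, but origin Belune is not Ravune; base rate stands.
The additional-duty order on U-781 targets Farador, not Belune; it does not apply.
Duty = ¥68,989.89 × 17.5% + 339 × ¥1.00 = ¥12,412.23.
Line 3 (W-446, Farador, 1,169 units, ¥144,137.70):
Code W-446 is under a tariff-rate quota (threshold 1,428 units). Quantity 1,169 units is within the quota, so the in-quota rate 3.5% applies to the full value.
Duty = ¥144,137.70 × 3.5% = ¥5,044.82.
Total = ¥394,870.20 + ¥12,412.23 + ¥5,044.82 = ¥412,327.25.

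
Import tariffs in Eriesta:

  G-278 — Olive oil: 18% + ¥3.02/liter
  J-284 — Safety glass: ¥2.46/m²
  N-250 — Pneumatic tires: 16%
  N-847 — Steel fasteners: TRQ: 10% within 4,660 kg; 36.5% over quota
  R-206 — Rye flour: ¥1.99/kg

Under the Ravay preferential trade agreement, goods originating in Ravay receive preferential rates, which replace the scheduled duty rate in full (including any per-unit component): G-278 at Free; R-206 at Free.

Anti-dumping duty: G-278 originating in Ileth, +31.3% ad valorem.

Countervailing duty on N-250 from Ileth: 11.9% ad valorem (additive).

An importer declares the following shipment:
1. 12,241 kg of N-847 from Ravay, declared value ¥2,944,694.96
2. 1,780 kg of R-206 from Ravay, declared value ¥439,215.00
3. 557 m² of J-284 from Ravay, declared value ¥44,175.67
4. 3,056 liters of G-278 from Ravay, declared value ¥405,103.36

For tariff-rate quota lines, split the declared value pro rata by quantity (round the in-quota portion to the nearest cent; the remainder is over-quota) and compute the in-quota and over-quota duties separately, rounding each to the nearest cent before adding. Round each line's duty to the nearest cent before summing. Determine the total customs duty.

Line 1 (N-847, Ravay, 12,241 kg, ¥2,944,694.96):
Code N-847 is under a tariff-rate quota (threshold 4,660 kg). In-quota: 4,660 kg at 10%; over-quota: 7,581 kg at 36.5%.
Pro-rata value split: in-quota = ¥2,944,694.96 × 4,660/12,241 = ¥1,121,009.60; over-quota = ¥2,944,694.96 − ¥1,121,009.60 = ¥1,823,685.36.
In-quota duty = ¥1,121,009.60 × 10% = ¥112,100.96. Over-quota duty = ¥1,823,685.36 × 36.5% = ¥665,645.16.
Line duty = ¥112,100.96 + ¥665,645.16 = ¥777,746.12.
Line 2 (R-206, Ravay, 1,780 kg, ¥439,215.00):
Base rate for R-206 is ¥1.99/kg.
Origin Ravay qualifies under the Eriesta–Ravay agreement and R-206 is covered: preferential rate Free applies instead.
Duty = ¥439,215.00 × 0% = ¥0.00.
Line 3 (J-284, Ravay, 557 m², ¥44,175.67):
Base rate for J-284 is ¥2.46/m².
Origin Ravay is the FTA partner but J-284 is not on the preference list; base rate stands.
Duty = 557 × ¥2.46 = ¥1,370.22.
Line 4 (G-278, Ravay, 3,056 liters, ¥405,103.36):
Base rate for G-278 is 18% + ¥3.02/liter.
Origin Ravay qualifies under the Eriesta–Ravay agreement and G-278 is covered: preferential rate Free applies instead.
The additional-duty order on G-278 targets Ileth, not Ravay; it does not apply.
Duty = ¥405,103.36 × 0% = ¥0.00.
Total = ¥777,746.12 + ¥0.00 + ¥1,370.22 + ¥0.00 = ¥779,116.34.

¥779,116.34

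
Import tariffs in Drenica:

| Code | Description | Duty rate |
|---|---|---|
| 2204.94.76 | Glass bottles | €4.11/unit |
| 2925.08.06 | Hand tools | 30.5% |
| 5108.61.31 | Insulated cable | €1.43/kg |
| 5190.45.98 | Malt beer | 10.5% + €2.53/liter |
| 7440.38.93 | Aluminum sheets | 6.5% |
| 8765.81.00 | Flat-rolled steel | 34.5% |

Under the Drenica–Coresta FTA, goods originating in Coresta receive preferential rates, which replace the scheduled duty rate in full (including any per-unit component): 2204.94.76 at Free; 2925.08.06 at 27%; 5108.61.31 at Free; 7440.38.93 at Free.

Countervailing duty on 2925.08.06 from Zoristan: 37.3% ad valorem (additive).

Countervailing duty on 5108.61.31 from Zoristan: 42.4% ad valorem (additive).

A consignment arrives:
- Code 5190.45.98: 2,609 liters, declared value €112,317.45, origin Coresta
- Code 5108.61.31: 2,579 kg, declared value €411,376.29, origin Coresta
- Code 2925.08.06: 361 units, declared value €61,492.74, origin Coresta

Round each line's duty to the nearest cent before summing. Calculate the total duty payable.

€34,997.14

Line 1 (5190.45.98, Coresta, 2,609 liters, €112,317.45):
Base rate for 5190.45.98 is 10.5% + €2.53/liter.
Origin Coresta is the FTA partner but 5190.45.98 is not on the preference list; base rate stands.
Duty = €112,317.45 × 10.5% + 2,609 × €2.53 = €18,394.10.
Line 2 (5108.61.31, Coresta, 2,579 kg, €411,376.29):
Base rate for 5108.61.31 is €1.43/kg.
Origin Coresta qualifies under the Drenica–Coresta agreement and 5108.61.31 is covered: preferential rate Free applies instead.
The additional-duty order on 5108.61.31 targets Zoristan, not Coresta; it does not apply.
Duty = €411,376.29 × 0% = €0.00.
Line 3 (2925.08.06, Coresta, 361 units, €61,492.74):
Base rate for 2925.08.06 is 30.5%.
Origin Coresta qualifies under the Drenica–Coresta agreement and 2925.08.06 is covered: preferential rate 27% applies instead.
The additional-duty order on 2925.08.06 targets Zoristan, not Coresta; it does not apply.
Duty = €61,492.74 × 27% = €16,603.04.
Total = €18,394.10 + €0.00 + €16,603.04 = €34,997.14.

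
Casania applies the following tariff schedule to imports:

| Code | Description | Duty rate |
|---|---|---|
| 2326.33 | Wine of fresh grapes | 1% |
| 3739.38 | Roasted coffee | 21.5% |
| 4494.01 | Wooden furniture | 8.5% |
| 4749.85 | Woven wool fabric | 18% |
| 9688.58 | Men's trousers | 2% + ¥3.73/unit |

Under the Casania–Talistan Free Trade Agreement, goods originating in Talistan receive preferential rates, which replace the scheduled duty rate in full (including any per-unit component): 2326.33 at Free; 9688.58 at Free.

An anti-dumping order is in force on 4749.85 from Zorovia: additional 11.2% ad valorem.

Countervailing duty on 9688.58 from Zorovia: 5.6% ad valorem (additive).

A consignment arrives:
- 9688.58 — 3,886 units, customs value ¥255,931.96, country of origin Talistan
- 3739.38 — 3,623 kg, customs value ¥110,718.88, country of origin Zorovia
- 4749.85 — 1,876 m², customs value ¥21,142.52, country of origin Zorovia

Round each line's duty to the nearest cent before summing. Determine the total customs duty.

¥29,978.18

Line 1 (9688.58, Talistan, 3,886 units, ¥255,931.96):
Base rate for 9688.58 is 2% + ¥3.73/unit.
Origin Talistan qualifies under the Casania–Talistan agreement and 9688.58 is covered: preferential rate Free applies instead.
The additional-duty order on 9688.58 targets Zorovia, not Talistan; it does not apply.
Duty = ¥255,931.96 × 0% = ¥0.00.
Line 2 (3739.38, Zorovia, 3,623 kg, ¥110,718.88):
Base rate for 3739.38 is 21.5%.
Duty = ¥110,718.88 × 21.5% = ¥23,804.56.
Line 3 (4749.85, Zorovia, 1,876 m², ¥21,142.52):
Base rate for 4749.85 is 18%.
Additional duty on 4749.85 from Zorovia: +11.2%. Applied ad valorem rate: 18% + 11.2% = 29.2%.
Duty = ¥21,142.52 × 29.2% = ¥6,173.62.
Total = ¥0.00 + ¥23,804.56 + ¥6,173.62 = ¥29,978.18.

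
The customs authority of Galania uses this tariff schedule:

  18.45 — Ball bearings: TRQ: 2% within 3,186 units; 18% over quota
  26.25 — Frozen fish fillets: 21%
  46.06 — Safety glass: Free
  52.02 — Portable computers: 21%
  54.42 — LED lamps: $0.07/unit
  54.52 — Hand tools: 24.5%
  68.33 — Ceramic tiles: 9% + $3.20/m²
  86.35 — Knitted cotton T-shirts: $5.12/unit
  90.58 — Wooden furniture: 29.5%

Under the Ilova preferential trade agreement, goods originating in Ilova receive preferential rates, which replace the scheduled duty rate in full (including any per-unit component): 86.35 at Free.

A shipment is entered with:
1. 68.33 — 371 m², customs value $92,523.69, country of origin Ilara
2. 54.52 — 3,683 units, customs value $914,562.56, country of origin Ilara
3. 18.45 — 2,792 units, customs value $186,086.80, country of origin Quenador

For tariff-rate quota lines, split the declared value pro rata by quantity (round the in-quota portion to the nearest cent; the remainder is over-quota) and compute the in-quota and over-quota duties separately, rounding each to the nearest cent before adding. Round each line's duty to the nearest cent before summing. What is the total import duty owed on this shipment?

Line 1 (68.33, Ilara, 371 m², $92,523.69):
Base rate for 68.33 is 9% + $3.20/m².
Duty = $92,523.69 × 9% + 371 × $3.20 = $9,514.33.
Line 2 (54.52, Ilara, 3,683 units, $914,562.56):
Base rate for 54.52 is 24.5%.
Duty = $914,562.56 × 24.5% = $224,067.83.
Line 3 (18.45, Quenador, 2,792 units, $186,086.80):
Code 18.45 is under a tariff-rate quota (threshold 3,186 units). Quantity 2,792 units is within the quota, so the in-quota rate 2% applies to the full value.
Duty = $186,086.80 × 2% = $3,721.74.
Total = $9,514.33 + $224,067.83 + $3,721.74 = $237,303.90.

$237,303.90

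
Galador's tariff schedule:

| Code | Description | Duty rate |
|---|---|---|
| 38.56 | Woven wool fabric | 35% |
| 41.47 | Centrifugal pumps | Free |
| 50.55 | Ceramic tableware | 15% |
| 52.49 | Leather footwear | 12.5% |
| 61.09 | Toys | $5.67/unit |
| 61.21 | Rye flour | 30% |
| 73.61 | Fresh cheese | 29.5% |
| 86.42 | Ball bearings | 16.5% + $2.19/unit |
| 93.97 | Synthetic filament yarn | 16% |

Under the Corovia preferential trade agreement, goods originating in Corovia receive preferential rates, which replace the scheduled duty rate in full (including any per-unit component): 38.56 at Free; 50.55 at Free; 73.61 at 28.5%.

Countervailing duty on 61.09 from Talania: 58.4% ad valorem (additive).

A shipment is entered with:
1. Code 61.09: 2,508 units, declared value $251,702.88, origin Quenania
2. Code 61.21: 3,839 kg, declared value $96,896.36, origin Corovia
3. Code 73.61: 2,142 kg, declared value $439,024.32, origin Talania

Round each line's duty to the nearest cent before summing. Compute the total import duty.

Line 1 (61.09, Quenania, 2,508 units, $251,702.88):
Base rate for 61.09 is $5.67/unit.
The additional-duty order on 61.09 targets Talania, not Quenania; it does not apply.
Duty = 2,508 × $5.67 = $14,220.36.
Line 2 (61.21, Corovia, 3,839 kg, $96,896.36):
Base rate for 61.21 is 30%.
Origin Corovia is the FTA partner but 61.21 is not on the preference list; base rate stands.
Duty = $96,896.36 × 30% = $29,068.91.
Line 3 (73.61, Talania, 2,142 kg, $439,024.32):
Base rate for 73.61 is 29.5%.
73.61 has an FTA preferential rate, but origin Talania is not Corovia; base rate stands.
Duty = $439,024.32 × 29.5% = $129,512.17.
Total = $14,220.36 + $29,068.91 + $129,512.17 = $172,801.44.

$172,801.44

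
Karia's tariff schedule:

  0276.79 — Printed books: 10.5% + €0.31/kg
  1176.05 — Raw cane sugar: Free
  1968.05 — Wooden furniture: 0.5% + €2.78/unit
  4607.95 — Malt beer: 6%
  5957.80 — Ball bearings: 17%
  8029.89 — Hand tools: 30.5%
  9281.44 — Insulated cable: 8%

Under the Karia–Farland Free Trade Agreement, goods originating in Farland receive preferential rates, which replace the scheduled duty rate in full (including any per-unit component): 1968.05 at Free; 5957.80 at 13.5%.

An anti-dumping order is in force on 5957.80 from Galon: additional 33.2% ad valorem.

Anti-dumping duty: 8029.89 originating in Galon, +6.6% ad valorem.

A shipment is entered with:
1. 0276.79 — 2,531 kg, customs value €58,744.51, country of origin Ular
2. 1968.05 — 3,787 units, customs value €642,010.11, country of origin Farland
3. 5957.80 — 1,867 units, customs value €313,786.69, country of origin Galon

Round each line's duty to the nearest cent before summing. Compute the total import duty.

€164,473.70

Line 1 (0276.79, Ular, 2,531 kg, €58,744.51):
Base rate for 0276.79 is 10.5% + €0.31/kg.
Duty = €58,744.51 × 10.5% + 2,531 × €0.31 = €6,952.78.
Line 2 (1968.05, Farland, 3,787 units, €642,010.11):
Base rate for 1968.05 is 0.5% + €2.78/unit.
Origin Farland qualifies under the Karia–Farland agreement and 1968.05 is covered: preferential rate Free applies instead.
Duty = €642,010.11 × 0% = €0.00.
Line 3 (5957.80, Galon, 1,867 units, €313,786.69):
Base rate for 5957.80 is 17%.
5957.80 has an FTA preferential rate, but origin Galon is not Farland; base rate stands.
Additional duty on 5957.80 from Galon: +33.2%. Applied ad valorem rate: 17% + 33.2% = 50.2%.
Duty = €313,786.69 × 50.2% = €157,520.92.
Total = €6,952.78 + €0.00 + €157,520.92 = €164,473.70.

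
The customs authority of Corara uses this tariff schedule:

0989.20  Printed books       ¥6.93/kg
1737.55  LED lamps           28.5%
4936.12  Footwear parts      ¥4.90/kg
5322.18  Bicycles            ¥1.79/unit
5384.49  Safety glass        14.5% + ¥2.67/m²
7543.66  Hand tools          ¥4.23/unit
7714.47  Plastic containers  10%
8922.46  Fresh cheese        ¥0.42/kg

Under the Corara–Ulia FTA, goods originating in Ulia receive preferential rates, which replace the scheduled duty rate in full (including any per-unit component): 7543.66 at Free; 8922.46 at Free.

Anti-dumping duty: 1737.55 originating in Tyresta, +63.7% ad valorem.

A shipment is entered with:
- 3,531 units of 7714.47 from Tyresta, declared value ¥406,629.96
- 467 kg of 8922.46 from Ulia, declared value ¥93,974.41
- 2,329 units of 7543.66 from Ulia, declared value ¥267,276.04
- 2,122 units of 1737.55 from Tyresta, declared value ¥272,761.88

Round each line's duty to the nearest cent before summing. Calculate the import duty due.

¥292,149.45

Line 1 (7714.47, Tyresta, 3,531 units, ¥406,629.96):
Base rate for 7714.47 is 10%.
Duty = ¥406,629.96 × 10% = ¥40,663.00.
Line 2 (8922.46, Ulia, 467 kg, ¥93,974.41):
Base rate for 8922.46 is ¥0.42/kg.
Origin Ulia qualifies under the Corara–Ulia agreement and 8922.46 is covered: preferential rate Free applies instead.
Duty = ¥93,974.41 × 0% = ¥0.00.
Line 3 (7543.66, Ulia, 2,329 units, ¥267,276.04):
Base rate for 7543.66 is ¥4.23/unit.
Origin Ulia qualifies under the Corara–Ulia agreement and 7543.66 is covered: preferential rate Free applies instead.
Duty = ¥267,276.04 × 0% = ¥0.00.
Line 4 (1737.55, Tyresta, 2,122 units, ¥272,761.88):
Base rate for 1737.55 is 28.5%.
Additional duty on 1737.55 from Tyresta: +63.7%. Applied ad valorem rate: 28.5% + 63.7% = 92.2%.
Duty = ¥272,761.88 × 92.2% = ¥251,486.45.
Total = ¥40,663.00 + ¥0.00 + ¥0.00 + ¥251,486.45 = ¥292,149.45.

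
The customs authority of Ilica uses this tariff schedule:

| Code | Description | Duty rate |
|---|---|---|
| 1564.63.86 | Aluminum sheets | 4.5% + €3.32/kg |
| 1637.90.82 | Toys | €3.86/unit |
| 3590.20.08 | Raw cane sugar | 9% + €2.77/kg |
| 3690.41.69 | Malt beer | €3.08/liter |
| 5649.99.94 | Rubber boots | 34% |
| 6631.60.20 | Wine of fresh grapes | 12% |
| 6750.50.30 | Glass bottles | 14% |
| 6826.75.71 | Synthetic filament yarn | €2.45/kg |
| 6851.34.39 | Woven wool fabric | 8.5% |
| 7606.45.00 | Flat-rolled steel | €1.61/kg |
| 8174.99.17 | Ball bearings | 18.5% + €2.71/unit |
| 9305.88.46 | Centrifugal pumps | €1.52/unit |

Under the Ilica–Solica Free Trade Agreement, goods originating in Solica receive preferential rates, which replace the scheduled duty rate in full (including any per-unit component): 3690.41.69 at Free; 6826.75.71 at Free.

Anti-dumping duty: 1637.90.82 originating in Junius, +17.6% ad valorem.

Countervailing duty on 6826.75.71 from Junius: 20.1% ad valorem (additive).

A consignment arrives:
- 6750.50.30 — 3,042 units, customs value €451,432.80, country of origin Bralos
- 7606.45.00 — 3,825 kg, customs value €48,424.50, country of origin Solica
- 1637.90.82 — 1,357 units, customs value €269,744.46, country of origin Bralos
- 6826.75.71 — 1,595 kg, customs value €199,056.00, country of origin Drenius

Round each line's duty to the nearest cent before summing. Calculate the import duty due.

€78,504.61

Line 1 (6750.50.30, Bralos, 3,042 units, €451,432.80):
Base rate for 6750.50.30 is 14%.
Duty = €451,432.80 × 14% = €63,200.59.
Line 2 (7606.45.00, Solica, 3,825 kg, €48,424.50):
Base rate for 7606.45.00 is €1.61/kg.
Origin Solica is the FTA partner but 7606.45.00 is not on the preference list; base rate stands.
Duty = 3,825 × €1.61 = €6,158.25.
Line 3 (1637.90.82, Bralos, 1,357 units, €269,744.46):
Base rate for 1637.90.82 is €3.86/unit.
The additional-duty order on 1637.90.82 targets Junius, not Bralos; it does not apply.
Duty = 1,357 × €3.86 = €5,238.02.
Line 4 (6826.75.71, Drenius, 1,595 kg, €199,056.00):
Base rate for 6826.75.71 is €2.45/kg.
6826.75.71 has an FTA preferential rate, but origin Drenius is not Solica; base rate stands.
The additional-duty order on 6826.75.71 targets Junius, not Drenius; it does not apply.
Duty = 1,595 × €2.45 = €3,907.75.
Total = €63,200.59 + €6,158.25 + €5,238.02 + €3,907.75 = €78,504.61.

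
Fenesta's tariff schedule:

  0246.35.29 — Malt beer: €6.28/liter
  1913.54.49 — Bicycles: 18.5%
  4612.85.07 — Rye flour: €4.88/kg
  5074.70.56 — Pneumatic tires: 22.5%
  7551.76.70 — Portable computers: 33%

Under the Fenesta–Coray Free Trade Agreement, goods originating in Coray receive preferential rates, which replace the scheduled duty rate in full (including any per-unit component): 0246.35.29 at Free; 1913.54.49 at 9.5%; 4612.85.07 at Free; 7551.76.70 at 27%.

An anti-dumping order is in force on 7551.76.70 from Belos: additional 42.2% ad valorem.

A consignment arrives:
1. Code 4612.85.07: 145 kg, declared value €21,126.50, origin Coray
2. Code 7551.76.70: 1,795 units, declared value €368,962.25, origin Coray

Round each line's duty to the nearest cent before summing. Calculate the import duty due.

Line 1 (4612.85.07, Coray, 145 kg, €21,126.50):
Base rate for 4612.85.07 is €4.88/kg.
Origin Coray qualifies under the Fenesta–Coray agreement and 4612.85.07 is covered: preferential rate Free applies instead.
Duty = €21,126.50 × 0% = €0.00.
Line 2 (7551.76.70, Coray, 1,795 units, €368,962.25):
Base rate for 7551.76.70 is 33%.
Origin Coray qualifies under the Fenesta–Coray agreement and 7551.76.70 is covered: preferential rate 27% applies instead.
The additional-duty order on 7551.76.70 targets Belos, not Coray; it does not apply.
Duty = €368,962.25 × 27% = €99,619.81.
Total = €0.00 + €99,619.81 = €99,619.81.

€99,619.81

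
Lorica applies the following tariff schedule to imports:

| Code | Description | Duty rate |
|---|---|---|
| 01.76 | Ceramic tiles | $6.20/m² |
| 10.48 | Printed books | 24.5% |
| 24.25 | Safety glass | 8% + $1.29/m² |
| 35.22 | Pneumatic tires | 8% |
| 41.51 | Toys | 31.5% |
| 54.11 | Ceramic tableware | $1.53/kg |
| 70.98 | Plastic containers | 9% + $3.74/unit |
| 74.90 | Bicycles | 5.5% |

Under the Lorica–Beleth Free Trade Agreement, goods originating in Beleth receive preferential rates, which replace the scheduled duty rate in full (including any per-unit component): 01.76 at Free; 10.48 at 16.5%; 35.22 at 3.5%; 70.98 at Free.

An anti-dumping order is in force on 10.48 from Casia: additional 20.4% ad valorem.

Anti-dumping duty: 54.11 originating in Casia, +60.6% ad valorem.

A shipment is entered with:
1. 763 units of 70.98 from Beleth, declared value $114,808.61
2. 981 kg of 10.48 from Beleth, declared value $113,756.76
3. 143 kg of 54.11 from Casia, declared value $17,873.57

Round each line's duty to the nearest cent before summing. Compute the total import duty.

$29,820.04

Line 1 (70.98, Beleth, 763 units, $114,808.61):
Base rate for 70.98 is 9% + $3.74/unit.
Origin Beleth qualifies under the Lorica–Beleth agreement and 70.98 is covered: preferential rate Free applies instead.
Duty = $114,808.61 × 0% = $0.00.
Line 2 (10.48, Beleth, 981 kg, $113,756.76):
Base rate for 10.48 is 24.5%.
Origin Beleth qualifies under the Lorica–Beleth agreement and 10.48 is covered: preferential rate 16.5% applies instead.
The additional-duty order on 10.48 targets Casia, not Beleth; it does not apply.
Duty = $113,756.76 × 16.5% = $18,769.87.
Line 3 (54.11, Casia, 143 kg, $17,873.57):
Base rate for 54.11 is $1.53/kg.
Additional duty on 54.11 from Casia: +60.6% ad valorem. Applied ad valorem rate = 60.6%.
Duty = $17,873.57 × 60.6% + 143 × $1.53 = $11,050.17.
Total = $0.00 + $18,769.87 + $11,050.17 = $29,820.04.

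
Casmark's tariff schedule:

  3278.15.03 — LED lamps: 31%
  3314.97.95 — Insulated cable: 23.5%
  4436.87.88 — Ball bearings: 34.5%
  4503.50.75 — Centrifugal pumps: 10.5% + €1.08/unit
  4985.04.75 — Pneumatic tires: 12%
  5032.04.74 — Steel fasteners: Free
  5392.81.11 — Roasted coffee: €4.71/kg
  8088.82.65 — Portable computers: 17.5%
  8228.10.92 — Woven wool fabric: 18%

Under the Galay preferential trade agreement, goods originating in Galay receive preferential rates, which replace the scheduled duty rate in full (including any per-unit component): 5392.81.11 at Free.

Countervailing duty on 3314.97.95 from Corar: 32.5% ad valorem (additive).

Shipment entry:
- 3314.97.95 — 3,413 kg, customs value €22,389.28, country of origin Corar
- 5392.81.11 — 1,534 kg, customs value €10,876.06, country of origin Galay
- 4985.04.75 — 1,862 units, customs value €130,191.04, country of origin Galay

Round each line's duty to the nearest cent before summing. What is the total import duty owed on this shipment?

Line 1 (3314.97.95, Corar, 3,413 kg, €22,389.28):
Base rate for 3314.97.95 is 23.5%.
Additional duty on 3314.97.95 from Corar: +32.5%. Applied ad valorem rate: 23.5% + 32.5% = 56%.
Duty = €22,389.28 × 56% = €12,538.00.
Line 2 (5392.81.11, Galay, 1,534 kg, €10,876.06):
Base rate for 5392.81.11 is €4.71/kg.
Origin Galay qualifies under the Casmark–Galay agreement and 5392.81.11 is covered: preferential rate Free applies instead.
Duty = €10,876.06 × 0% = €0.00.
Line 3 (4985.04.75, Galay, 1,862 units, €130,191.04):
Base rate for 4985.04.75 is 12%.
Origin Galay is the FTA partner but 4985.04.75 is not on the preference list; base rate stands.
Duty = €130,191.04 × 12% = €15,622.92.
Total = €12,538.00 + €0.00 + €15,622.92 = €28,160.92.

€28,160.92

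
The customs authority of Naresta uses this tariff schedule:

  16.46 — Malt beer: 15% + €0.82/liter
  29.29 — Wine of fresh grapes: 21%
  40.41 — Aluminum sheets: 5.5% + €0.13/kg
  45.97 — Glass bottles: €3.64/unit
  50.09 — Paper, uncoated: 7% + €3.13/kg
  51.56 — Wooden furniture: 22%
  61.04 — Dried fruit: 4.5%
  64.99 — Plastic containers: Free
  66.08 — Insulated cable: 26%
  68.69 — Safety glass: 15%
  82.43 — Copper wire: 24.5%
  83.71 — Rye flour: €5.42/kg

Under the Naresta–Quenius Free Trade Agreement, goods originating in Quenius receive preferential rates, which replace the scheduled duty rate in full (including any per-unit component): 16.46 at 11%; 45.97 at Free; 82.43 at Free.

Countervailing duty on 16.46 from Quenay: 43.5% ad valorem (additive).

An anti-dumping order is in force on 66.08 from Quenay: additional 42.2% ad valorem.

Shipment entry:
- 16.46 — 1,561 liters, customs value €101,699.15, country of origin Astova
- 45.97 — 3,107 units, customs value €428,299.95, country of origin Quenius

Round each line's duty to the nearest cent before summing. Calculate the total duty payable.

€16,534.89

Line 1 (16.46, Astova, 1,561 liters, €101,699.15):
Base rate for 16.46 is 15% + €0.82/liter.
16.46 has an FTA preferential rate, but origin Astova is not Quenius; base rate stands.
The additional-duty order on 16.46 targets Quenay, not Astova; it does not apply.
Duty = €101,699.15 × 15% + 1,561 × €0.82 = €16,534.89.
Line 2 (45.97, Quenius, 3,107 units, €428,299.95):
Base rate for 45.97 is €3.64/unit.
Origin Quenius qualifies under the Naresta–Quenius agreement and 45.97 is covered: preferential rate Free applies instead.
Duty = €428,299.95 × 0% = €0.00.
Total = €16,534.89 + €0.00 = €16,534.89.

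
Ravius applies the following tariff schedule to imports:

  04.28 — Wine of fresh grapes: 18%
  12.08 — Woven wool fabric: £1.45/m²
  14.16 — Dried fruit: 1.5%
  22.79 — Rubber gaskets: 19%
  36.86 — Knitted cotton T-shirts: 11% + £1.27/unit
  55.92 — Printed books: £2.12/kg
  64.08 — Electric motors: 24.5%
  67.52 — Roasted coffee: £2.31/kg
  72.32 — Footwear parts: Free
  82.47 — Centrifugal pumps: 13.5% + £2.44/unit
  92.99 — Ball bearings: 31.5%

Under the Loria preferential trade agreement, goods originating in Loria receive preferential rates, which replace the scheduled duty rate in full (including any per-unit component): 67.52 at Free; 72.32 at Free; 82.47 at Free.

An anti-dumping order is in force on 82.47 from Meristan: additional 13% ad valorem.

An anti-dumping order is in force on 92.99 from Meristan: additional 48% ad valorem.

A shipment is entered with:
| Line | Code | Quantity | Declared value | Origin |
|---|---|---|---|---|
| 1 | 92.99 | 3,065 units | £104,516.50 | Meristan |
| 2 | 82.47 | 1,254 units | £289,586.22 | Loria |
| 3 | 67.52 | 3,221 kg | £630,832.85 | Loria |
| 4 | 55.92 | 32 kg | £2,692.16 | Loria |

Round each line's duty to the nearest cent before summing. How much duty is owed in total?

£83,158.46

Line 1 (92.99, Meristan, 3,065 units, £104,516.50):
Base rate for 92.99 is 31.5%.
Additional duty on 92.99 from Meristan: +48%. Applied ad valorem rate: 31.5% + 48% = 79.5%.
Duty = £104,516.50 × 79.5% = £83,090.62.
Line 2 (82.47, Loria, 1,254 units, £289,586.22):
Base rate for 82.47 is 13.5% + £2.44/unit.
Origin Loria qualifies under the Ravius–Loria agreement and 82.47 is covered: preferential rate Free applies instead.
The additional-duty order on 82.47 targets Meristan, not Loria; it does not apply.
Duty = £289,586.22 × 0% = £0.00.
Line 3 (67.52, Loria, 3,221 kg, £630,832.85):
Base rate for 67.52 is £2.31/kg.
Origin Loria qualifies under the Ravius–Loria agreement and 67.52 is covered: preferential rate Free applies instead.
Duty = £630,832.85 × 0% = £0.00.
Line 4 (55.92, Loria, 32 kg, £2,692.16):
Base rate for 55.92 is £2.12/kg.
Origin Loria is the FTA partner but 55.92 is not on the preference list; base rate stands.
Duty = 32 × £2.12 = £67.84.
Total = £83,090.62 + £0.00 + £0.00 + £67.84 = £83,158.46.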